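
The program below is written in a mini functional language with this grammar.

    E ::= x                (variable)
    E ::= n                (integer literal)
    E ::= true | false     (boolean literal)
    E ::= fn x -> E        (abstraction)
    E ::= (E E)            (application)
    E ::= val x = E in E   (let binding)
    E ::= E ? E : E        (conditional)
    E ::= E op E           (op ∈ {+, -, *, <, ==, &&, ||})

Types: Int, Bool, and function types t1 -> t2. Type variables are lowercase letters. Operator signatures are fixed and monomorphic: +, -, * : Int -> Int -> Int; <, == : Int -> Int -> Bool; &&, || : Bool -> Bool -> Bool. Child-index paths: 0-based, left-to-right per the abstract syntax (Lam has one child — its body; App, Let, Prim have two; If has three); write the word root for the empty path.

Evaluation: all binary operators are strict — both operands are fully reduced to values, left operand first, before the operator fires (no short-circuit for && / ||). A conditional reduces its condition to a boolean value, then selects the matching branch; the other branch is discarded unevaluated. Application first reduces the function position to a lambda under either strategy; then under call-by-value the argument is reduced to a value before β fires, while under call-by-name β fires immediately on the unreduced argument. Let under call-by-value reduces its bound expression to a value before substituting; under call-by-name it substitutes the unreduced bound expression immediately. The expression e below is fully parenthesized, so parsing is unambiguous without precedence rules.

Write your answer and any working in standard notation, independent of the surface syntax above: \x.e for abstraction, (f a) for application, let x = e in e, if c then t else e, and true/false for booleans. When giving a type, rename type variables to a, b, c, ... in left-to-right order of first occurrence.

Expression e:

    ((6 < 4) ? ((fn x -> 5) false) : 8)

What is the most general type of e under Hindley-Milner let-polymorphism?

Answer: Int

Working:
  unify Int ~ Int
  unify Int ~ Int
  unify Bool ~ Bool
\x._ : a -> Int
  unify a -> Int ~ Bool -> b
  unify a ~ Bool
  unify Int ~ b
_ _ : Int
  unify Int ~ Int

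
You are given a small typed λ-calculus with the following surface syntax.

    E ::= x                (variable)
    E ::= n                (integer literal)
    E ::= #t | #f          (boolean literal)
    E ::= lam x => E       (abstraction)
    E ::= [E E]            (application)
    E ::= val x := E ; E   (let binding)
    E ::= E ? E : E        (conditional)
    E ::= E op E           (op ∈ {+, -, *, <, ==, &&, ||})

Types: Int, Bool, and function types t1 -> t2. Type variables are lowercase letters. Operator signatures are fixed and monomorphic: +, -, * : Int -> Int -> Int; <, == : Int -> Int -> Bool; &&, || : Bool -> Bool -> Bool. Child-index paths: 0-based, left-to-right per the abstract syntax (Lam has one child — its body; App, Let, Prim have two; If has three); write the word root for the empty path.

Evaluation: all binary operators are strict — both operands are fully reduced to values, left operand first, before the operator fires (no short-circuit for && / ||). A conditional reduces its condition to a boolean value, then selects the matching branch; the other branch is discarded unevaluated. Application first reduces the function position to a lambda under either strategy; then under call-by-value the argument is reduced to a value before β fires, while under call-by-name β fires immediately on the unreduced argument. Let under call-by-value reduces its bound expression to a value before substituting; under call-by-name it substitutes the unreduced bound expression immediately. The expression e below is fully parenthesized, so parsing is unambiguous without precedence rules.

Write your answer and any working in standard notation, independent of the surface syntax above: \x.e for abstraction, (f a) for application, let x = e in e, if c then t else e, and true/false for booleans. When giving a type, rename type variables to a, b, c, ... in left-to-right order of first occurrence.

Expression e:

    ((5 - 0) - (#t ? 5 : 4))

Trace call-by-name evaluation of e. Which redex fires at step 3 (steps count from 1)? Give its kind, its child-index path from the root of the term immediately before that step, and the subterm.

Derivation:
step 0: ((5 - 0) - (if true then 5 else 4))
step 1: [delta@0] (5 - (if true then 5 else 4))
step 2: [if@1] (5 - 5)
step 3: [delta@root] 0

Answer: delta at root : (5 - 5)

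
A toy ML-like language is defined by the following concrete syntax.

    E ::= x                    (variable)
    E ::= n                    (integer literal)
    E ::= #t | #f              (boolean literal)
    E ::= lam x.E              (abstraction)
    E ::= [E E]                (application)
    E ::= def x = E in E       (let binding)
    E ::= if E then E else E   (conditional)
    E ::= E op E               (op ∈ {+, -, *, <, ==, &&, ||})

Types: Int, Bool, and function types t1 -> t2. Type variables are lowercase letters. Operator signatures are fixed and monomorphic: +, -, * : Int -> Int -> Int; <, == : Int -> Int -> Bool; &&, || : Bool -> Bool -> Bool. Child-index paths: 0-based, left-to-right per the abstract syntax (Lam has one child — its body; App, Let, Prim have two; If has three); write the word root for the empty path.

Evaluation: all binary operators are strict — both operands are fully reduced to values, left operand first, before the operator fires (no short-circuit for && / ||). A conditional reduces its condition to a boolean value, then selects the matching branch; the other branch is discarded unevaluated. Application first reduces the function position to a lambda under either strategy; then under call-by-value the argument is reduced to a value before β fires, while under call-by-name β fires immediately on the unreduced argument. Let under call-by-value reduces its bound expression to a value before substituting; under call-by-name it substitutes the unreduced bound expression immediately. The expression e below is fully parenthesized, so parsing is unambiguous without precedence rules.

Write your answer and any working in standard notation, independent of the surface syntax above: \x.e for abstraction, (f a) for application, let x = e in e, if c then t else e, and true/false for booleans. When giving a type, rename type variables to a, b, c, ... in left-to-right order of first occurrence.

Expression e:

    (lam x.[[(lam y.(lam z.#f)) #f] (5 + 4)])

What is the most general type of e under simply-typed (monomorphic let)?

Trace:
\z._ : c -> Bool
\y._ : b -> c -> Bool
  unify b -> c -> Bool ~ Bool -> d
  unify b ~ Bool
  unify c -> Bool ~ d
_ _ : c -> Bool
  unify Int ~ Int
  unify Int ~ Int
  unify c -> Bool ~ Int -> e
  unify c ~ Int
  unify Bool ~ e
_ _ : Bool
\x._ : a -> Bool

Answer: a -> Bool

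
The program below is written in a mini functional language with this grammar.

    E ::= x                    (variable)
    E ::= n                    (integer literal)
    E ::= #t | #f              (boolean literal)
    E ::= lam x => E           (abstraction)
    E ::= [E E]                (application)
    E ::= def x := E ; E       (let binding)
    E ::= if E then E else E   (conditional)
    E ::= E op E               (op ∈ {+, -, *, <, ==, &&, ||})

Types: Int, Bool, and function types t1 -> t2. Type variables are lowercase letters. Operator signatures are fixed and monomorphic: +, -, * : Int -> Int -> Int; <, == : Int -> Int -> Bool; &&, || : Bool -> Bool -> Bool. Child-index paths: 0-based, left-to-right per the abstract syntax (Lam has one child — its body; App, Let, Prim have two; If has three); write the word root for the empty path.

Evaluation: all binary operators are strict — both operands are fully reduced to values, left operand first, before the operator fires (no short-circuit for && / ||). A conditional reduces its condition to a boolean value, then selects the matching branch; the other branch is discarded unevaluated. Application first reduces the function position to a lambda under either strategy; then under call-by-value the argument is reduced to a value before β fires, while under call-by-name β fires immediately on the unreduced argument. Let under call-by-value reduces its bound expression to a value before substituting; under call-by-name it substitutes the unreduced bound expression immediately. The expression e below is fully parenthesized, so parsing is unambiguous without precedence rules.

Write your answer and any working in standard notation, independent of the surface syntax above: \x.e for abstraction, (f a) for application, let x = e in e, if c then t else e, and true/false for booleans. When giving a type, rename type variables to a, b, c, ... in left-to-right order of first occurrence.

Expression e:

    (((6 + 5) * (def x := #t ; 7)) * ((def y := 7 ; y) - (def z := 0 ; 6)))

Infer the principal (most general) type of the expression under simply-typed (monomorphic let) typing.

Answer: Int

Trace:
  unify Int ~ Int
  unify Int ~ Int
  unify Int ~ Int
let x : Bool
  unify Int ~ Int
  unify Int ~ Int
let y : Int
y : Int
  unify Int ~ Int
let z : Int
  unify Int ~ Int
  unify Int ~ Int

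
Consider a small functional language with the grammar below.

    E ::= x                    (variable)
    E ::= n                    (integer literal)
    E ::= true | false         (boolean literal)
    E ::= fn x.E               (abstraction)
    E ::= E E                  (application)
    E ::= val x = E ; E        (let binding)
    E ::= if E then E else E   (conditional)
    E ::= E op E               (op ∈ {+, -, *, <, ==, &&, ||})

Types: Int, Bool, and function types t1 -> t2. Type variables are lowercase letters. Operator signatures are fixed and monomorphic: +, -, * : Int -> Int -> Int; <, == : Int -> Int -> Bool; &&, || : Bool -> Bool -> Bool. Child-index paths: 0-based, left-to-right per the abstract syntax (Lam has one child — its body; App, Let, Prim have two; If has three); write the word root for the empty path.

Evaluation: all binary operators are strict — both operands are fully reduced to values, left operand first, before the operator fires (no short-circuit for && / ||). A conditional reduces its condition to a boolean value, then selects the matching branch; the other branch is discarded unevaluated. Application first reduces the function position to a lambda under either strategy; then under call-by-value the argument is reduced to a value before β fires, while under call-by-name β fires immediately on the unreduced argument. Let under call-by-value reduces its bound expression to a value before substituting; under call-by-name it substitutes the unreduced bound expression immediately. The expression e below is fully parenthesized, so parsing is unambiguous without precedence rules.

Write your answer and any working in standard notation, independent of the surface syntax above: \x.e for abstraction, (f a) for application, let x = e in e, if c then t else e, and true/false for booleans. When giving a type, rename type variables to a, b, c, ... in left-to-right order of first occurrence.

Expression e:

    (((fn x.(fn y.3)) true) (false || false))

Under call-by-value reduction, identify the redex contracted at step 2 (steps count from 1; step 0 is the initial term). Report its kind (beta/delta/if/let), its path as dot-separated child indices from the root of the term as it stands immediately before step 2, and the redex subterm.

Derivation:
step 0: (((\x.(\y.3)) true) (false || false))
step 1: [beta@0] ((\y.3) (false || false))
step 2: [delta@1] ((\y.3) false)

Answer: delta at 1 : (false || false)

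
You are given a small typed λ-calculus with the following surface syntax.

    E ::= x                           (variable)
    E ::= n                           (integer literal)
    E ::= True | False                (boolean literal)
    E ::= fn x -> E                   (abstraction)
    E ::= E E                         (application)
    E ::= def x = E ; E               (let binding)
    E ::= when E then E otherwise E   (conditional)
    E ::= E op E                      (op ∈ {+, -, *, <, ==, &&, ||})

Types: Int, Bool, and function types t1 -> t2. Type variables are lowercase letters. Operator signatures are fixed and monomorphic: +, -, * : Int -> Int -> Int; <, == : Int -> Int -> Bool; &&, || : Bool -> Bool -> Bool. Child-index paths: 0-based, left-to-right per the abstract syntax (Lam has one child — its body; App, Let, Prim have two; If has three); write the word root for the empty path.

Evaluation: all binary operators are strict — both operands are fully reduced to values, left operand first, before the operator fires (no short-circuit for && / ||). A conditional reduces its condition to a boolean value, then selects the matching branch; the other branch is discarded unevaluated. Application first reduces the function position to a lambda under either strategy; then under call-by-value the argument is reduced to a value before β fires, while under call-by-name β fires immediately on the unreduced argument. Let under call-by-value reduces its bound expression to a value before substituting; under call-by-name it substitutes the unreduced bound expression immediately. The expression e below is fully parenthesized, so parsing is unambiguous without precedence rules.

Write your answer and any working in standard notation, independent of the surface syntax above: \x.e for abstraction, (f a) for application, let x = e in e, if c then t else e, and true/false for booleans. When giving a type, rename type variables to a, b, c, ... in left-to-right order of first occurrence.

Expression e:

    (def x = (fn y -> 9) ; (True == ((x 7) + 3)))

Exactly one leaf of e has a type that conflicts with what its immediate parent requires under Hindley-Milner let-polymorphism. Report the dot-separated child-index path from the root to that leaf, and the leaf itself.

Answer: 1.0 : true

Trace:
\y._ : a -> Int
let x : forall. a -> Int
  unify Bool ~ Int
  FAIL: mismatch Bool ~ Int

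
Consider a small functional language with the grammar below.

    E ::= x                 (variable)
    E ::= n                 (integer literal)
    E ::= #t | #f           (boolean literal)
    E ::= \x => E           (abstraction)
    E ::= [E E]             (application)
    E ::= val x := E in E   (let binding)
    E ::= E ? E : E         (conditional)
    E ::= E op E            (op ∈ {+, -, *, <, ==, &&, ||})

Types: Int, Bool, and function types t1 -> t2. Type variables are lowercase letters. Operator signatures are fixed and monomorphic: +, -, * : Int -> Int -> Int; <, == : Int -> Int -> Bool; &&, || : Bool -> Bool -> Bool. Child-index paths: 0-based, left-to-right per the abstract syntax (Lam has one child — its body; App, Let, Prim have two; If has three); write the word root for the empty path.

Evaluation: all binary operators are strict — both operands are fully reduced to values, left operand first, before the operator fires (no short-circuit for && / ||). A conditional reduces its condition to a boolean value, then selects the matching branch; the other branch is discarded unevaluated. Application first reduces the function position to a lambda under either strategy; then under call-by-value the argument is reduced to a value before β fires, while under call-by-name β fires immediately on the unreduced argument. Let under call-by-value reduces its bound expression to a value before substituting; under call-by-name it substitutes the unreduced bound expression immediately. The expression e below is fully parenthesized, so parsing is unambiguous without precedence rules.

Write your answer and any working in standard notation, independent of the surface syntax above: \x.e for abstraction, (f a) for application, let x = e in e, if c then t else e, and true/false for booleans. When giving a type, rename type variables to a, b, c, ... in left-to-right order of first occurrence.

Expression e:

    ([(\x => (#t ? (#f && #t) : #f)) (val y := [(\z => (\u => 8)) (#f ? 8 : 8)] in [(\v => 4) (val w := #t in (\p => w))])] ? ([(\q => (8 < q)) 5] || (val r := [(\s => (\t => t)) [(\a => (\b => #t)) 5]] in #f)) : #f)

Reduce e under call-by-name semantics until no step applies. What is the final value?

Working:
step 0: (if ((\x.(if true then (false && true) else false)) (let y = ((\z.(\u.8)) (if false then 8 else 8)) in ((\v.4) (let w = true in (\p.w))))) then (((\q.(8 < q)) 5) || (let r = ((\s.(\t.t)) ((\a.(\b.true)) 5)) in false)) else false)
step 1: [beta@0] (if (if true then (false && true) else false) then (((\q.(8 < q)) 5) || (let r = ((\s.(\t.t)) ((\a.(\b.true)) 5)) in false)) else false)
step 2: [if@0] (if (false && true) then (((\q.(8 < q)) 5) || (let r = ((\s.(\t.t)) ((\a.(\b.true)) 5)) in false)) else false)
step 3: [delta@0] (if false then (((\q.(8 < q)) 5) || (let r = ((\s.(\t.t)) ((\a.(\b.true)) 5)) in false)) else false)
step 4: [if@root] false

Answer: false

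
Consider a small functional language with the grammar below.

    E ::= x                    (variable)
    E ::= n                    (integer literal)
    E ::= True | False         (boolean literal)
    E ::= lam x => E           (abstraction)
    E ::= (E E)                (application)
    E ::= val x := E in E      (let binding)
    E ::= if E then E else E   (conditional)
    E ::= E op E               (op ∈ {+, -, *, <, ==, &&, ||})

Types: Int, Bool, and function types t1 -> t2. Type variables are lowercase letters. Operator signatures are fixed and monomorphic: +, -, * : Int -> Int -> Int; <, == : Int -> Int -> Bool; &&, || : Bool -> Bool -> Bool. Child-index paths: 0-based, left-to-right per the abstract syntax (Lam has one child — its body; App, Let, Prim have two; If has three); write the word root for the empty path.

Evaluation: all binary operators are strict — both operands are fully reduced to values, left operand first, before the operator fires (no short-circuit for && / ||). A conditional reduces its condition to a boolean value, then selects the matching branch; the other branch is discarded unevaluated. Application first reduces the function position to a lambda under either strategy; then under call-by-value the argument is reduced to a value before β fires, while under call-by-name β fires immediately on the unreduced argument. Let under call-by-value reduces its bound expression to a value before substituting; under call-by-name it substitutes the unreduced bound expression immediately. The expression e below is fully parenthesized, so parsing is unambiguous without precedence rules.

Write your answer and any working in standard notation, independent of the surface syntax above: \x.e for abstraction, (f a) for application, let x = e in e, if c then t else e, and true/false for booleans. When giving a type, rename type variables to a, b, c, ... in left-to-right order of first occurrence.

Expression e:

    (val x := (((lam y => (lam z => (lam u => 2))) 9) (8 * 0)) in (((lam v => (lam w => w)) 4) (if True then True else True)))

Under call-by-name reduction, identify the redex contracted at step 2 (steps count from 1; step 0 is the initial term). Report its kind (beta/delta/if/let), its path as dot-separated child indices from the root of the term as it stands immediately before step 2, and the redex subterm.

Answer: beta at 0 : ((\v.(\w.w)) 4)

Trace:
step 0: (let x = (((\y.(\z.(\u.2))) 9) (8 * 0)) in (((\v.(\w.w)) 4) (if true then true else true)))
step 1: [let@root] (((\v.(\w.w)) 4) (if true then true else true))
step 2: [beta@0] ((\w.w) (if true then true else true))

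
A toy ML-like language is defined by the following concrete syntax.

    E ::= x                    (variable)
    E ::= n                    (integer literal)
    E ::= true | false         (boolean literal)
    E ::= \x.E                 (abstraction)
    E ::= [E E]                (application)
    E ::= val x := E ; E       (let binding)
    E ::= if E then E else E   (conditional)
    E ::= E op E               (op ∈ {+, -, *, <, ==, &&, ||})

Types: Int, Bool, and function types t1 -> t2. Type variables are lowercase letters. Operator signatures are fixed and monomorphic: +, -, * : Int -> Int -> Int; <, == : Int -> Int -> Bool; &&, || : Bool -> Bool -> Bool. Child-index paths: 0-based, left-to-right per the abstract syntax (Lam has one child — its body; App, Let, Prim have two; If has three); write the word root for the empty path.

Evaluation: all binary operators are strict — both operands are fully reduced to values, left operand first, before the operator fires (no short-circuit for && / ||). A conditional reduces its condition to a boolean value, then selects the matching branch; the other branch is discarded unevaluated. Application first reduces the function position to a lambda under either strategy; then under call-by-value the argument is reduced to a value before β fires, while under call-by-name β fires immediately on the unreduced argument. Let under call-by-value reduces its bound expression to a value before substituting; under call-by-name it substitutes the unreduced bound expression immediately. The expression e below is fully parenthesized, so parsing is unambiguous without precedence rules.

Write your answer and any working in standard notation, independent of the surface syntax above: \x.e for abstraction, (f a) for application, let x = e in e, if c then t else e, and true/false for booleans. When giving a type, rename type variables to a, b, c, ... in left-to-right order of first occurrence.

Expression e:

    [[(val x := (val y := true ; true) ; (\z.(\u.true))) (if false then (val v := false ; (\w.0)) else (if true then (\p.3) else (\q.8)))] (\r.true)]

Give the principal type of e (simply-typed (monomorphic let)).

Answer: Bool

Trace:
let y : Bool
let x : Bool
\u._ : b -> Bool
\z._ : a -> b -> Bool
  unify Bool ~ Bool
let v : Bool
\w._ : c -> Int
  unify Bool ~ Bool
\p._ : d -> Int
\q._ : e -> Int
  unify d -> Int ~ e -> Int
  unify d ~ e
  unify Int ~ Int
  unify c -> Int ~ e -> Int
  unify c ~ e
  unify Int ~ Int
  unify a -> b -> Bool ~ (e -> Int) -> f
  unify a ~ e -> Int
  unify b -> Bool ~ f
_ _ : b -> Bool
\r._ : g -> Bool
  unify b -> Bool ~ (g -> Bool) -> h
  unify b ~ g -> Bool
  unify Bool ~ h
_ _ : Bool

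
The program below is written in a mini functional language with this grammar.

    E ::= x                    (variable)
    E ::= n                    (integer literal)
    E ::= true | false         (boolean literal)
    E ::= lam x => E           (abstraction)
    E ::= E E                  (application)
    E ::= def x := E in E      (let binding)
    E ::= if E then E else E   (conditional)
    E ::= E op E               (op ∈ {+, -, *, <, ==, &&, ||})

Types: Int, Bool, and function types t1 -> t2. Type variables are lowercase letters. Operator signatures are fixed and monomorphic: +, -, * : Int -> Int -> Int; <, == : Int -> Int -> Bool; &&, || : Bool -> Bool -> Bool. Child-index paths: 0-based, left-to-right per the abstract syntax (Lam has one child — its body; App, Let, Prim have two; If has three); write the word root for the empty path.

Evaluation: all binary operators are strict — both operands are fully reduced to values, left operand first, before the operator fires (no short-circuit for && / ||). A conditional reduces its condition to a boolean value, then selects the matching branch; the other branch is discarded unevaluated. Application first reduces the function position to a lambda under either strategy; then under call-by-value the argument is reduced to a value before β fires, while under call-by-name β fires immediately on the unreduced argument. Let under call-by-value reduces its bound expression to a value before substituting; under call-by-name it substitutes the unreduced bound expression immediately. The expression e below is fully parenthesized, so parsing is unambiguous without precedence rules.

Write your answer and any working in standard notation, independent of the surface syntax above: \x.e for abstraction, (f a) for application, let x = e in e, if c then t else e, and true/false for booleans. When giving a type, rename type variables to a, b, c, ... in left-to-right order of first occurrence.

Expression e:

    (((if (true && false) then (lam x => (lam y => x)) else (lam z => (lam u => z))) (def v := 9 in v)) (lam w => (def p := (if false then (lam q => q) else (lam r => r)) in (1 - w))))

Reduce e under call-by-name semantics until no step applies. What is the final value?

Working:
step 0: (((if (true && false) then (\x.(\y.x)) else (\z.(\u.z))) (let v = 9 in v)) (\w.(let p = (if false then (\q.q) else (\r.r)) in (1 - w))))
step 1: [delta@0.0.0] (((if false then (\x.(\y.x)) else (\z.(\u.z))) (let v = 9 in v)) (\w.(let p = (if false then (\q.q) else (\r.r)) in (1 - w))))
step 2: [if@0.0] (((\z.(\u.z)) (let v = 9 in v)) (\w.(let p = (if false then (\q.q) else (\r.r)) in (1 - w))))
step 3: [beta@0] ((\u.(let v = 9 in v)) (\w.(let p = (if false then (\q.q) else (\r.r)) in (1 - w))))
step 4: [beta@root] (let v = 9 in v)
step 5: [let@root] 9

Answer: 9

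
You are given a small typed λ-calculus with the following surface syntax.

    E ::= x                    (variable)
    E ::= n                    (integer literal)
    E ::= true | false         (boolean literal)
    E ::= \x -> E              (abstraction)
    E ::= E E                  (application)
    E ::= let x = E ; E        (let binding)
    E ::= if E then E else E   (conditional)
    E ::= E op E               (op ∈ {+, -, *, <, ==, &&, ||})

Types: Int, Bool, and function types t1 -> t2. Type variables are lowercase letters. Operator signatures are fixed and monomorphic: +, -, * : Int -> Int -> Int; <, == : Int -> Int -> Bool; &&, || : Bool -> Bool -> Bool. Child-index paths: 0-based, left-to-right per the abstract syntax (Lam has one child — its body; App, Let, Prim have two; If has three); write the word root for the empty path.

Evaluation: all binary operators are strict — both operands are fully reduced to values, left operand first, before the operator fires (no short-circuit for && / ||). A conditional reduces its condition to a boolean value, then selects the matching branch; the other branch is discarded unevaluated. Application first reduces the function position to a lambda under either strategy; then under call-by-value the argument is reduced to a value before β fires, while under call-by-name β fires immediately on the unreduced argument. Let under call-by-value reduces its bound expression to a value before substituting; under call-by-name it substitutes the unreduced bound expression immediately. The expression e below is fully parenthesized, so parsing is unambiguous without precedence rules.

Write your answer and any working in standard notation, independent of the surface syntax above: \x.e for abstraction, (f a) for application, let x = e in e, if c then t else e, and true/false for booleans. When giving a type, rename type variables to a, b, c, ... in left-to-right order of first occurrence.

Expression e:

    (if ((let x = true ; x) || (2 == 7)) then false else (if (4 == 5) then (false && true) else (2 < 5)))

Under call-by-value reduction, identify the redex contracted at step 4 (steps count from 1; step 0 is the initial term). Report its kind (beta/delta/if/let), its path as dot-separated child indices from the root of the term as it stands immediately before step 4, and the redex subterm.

Answer: if at root : (if true then false else (if (4 == 5) then (false && true) else (2 < 5)))

Working:
step 0: (if ((let x = true in x) || (2 == 7)) then false else (if (4 == 5) then (false && true) else (2 < 5)))
step 1: [let@0.0] (if (true || (2 == 7)) then false else (if (4 == 5) then (false && true) else (2 < 5)))
step 2: [delta@0.1] (if (true || false) then false else (if (4 == 5) then (false && true) else (2 < 5)))
step 3: [delta@0] (if true then false else (if (4 == 5) then (false && true) else (2 < 5)))
step 4: [if@root] false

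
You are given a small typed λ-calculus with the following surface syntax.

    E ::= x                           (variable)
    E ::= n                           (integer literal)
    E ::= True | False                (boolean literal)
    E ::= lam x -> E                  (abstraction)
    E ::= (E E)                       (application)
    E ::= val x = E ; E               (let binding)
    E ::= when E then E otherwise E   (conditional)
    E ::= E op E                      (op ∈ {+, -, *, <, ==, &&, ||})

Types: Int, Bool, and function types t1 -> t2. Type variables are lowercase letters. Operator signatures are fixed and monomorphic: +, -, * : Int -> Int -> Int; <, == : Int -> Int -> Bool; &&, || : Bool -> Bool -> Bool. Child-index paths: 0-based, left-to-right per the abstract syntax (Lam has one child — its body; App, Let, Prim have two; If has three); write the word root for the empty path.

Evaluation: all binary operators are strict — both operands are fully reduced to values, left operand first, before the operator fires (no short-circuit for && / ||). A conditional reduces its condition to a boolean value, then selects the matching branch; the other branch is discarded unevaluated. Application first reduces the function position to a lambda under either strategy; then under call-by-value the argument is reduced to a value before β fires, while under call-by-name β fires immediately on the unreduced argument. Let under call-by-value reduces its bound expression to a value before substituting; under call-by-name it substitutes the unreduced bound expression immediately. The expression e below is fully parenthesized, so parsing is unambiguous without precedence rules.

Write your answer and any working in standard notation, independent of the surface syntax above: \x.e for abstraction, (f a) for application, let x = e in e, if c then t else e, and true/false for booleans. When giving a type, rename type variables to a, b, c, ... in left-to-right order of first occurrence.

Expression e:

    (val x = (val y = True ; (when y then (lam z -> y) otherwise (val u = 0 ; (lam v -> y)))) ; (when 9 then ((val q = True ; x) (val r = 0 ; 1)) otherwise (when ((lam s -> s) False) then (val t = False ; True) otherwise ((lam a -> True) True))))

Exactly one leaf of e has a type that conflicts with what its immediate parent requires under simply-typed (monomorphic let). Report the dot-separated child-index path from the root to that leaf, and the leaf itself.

Answer: 1.0 : 9

Working:
let y : Bool
y : Bool
  unify Bool ~ Bool
y : Bool
\z._ : a -> Bool
let u : Int
y : Bool
\v._ : b -> Bool
  unify a -> Bool ~ b -> Bool
  unify a ~ b
  unify Bool ~ Bool
let x : b -> Bool
  unify Int ~ Bool
  FAIL: mismatch Int ~ Bool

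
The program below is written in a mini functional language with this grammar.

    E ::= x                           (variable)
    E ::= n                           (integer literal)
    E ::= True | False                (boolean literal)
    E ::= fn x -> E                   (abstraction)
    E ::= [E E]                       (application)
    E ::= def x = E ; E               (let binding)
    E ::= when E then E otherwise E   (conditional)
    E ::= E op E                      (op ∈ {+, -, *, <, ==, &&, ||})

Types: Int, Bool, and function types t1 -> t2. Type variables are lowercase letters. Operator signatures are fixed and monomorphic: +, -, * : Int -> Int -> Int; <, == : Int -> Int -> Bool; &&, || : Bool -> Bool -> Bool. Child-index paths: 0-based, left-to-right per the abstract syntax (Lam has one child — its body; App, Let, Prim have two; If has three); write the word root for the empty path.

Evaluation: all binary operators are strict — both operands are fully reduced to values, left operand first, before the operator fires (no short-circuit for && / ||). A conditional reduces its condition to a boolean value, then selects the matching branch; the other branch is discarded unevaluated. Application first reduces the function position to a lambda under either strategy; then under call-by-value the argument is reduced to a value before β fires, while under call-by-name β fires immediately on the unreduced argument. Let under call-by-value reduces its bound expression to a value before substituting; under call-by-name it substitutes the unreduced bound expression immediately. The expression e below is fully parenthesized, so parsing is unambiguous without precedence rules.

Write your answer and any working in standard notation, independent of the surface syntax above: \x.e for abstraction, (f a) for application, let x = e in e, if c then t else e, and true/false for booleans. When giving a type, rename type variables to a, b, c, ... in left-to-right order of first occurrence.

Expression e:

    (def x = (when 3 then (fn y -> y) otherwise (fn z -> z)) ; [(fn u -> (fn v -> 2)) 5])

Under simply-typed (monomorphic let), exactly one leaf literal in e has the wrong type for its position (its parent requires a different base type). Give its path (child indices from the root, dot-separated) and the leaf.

Answer: 0.0 : 3

Trace:
  unify Int ~ Bool
  FAIL: mismatch Int ~ Bool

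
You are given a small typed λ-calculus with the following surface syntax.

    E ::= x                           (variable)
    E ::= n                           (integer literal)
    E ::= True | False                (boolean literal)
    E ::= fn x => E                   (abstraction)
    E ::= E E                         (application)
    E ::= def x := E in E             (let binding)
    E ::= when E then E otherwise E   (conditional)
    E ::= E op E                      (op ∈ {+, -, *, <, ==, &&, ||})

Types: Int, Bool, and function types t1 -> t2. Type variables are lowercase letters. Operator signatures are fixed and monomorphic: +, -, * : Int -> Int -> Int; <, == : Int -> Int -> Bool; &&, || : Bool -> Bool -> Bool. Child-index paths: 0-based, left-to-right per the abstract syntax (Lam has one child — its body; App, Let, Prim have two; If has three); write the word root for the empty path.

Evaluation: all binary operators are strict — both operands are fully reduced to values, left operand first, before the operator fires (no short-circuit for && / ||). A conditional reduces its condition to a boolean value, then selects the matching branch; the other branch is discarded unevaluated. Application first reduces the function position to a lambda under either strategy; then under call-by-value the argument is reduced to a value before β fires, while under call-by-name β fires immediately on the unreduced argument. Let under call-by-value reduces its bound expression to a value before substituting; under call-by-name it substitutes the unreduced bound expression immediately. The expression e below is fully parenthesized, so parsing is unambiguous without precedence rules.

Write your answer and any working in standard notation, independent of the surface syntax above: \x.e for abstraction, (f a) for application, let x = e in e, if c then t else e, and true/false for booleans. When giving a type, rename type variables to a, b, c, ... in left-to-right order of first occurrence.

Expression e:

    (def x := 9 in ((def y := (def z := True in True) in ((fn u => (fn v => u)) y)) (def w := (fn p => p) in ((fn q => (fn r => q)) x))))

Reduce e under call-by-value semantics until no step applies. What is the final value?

Derivation:
step 0: (let x = 9 in ((let y = (let z = true in true) in ((\u.(\v.u)) y)) (let w = (\p.p) in ((\q.(\r.q)) x))))
step 1: [let@root] ((let y = (let z = true in true) in ((\u.(\v.u)) y)) (let w = (\p.p) in ((\q.(\r.q)) 9)))
step 2: [let@0.0] ((let y = true in ((\u.(\v.u)) y)) (let w = (\p.p) in ((\q.(\r.q)) 9)))
step 3: [let@0] (((\u.(\v.u)) true) (let w = (\p.p) in ((\q.(\r.q)) 9)))
step 4: [beta@0] ((\v.true) (let w = (\p.p) in ((\q.(\r.q)) 9)))
step 5: [let@1] ((\v.true) ((\q.(\r.q)) 9))
step 6: [beta@1] ((\v.true) (\r.9))
step 7: [beta@root] true

Answer: true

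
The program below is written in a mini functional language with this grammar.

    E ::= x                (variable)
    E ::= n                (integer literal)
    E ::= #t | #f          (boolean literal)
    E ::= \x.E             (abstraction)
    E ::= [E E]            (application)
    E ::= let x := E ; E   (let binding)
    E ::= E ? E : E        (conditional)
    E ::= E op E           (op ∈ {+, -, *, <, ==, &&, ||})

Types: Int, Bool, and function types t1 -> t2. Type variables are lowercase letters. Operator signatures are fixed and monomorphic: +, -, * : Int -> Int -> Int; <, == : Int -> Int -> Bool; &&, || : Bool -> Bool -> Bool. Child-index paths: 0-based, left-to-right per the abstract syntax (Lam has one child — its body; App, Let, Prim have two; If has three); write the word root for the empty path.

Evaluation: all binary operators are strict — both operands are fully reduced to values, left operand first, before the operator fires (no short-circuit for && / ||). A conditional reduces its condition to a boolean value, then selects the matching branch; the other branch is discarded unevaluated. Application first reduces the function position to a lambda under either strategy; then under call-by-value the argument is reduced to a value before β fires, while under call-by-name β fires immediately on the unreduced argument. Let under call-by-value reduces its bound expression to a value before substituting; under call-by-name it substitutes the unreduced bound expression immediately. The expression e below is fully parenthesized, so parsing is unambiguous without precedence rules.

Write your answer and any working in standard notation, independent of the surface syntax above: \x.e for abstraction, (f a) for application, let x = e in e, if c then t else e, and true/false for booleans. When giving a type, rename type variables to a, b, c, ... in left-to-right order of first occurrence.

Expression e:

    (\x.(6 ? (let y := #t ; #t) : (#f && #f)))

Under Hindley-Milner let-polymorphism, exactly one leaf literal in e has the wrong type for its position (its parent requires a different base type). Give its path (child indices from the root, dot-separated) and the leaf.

Answer: 0.0 : 6

Derivation:
  unify Int ~ Bool
  FAIL: mismatch Int ~ Bool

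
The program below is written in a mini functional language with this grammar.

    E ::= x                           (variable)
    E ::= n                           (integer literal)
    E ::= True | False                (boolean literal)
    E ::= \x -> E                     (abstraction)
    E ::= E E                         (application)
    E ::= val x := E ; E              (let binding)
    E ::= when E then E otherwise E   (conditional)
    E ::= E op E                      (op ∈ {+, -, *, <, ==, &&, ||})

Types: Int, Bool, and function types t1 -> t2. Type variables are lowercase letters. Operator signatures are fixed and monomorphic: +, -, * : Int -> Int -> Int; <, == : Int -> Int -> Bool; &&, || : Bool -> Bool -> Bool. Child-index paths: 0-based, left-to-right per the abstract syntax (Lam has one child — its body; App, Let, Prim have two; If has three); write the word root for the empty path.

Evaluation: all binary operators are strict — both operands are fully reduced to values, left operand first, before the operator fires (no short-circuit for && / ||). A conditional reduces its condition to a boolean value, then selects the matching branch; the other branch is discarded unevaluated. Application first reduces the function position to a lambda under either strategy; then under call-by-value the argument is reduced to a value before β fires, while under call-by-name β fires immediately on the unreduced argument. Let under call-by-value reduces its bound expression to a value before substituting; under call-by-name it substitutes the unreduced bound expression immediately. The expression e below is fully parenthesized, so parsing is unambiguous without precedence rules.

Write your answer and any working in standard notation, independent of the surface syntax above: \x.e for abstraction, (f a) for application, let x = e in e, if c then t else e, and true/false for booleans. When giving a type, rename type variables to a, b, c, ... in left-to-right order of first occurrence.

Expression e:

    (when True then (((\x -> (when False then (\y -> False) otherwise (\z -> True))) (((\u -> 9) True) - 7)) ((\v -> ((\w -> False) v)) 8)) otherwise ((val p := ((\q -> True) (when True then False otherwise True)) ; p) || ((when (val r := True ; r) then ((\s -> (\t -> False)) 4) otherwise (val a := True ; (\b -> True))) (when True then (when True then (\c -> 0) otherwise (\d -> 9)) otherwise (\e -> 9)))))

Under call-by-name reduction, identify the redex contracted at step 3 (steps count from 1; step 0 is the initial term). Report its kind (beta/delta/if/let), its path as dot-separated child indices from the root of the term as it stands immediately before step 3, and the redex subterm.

Answer: if at 0 : (if false then (\y.false) else (\z.true))

Derivation:
step 0: (if true then (((\x.(if false then (\y.false) else (\z.true))) (((\u.9) true) - 7)) ((\v.((\w.false) v)) 8)) else ((let p = ((\q.true) (if true then false else true)) in p) || ((if (let r = true in r) then ((\s.(\t.false)) 4) else (let a = true in (\b.true))) (if true then (if true then (\c.0) else (\d.9)) else (\e.9)))))
step 1: [if@root] (((\x.(if false then (\y.false) else (\z.true))) (((\u.9) true) - 7)) ((\v.((\w.false) v)) 8))
step 2: [beta@0] ((if false then (\y.false) else (\z.true)) ((\v.((\w.false) v)) 8))
step 3: [if@0] ((\z.true) ((\v.((\w.false) v)) 8))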